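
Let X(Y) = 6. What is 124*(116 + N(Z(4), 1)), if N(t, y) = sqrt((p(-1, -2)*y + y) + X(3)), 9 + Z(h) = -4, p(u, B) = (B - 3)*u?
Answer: 14384 + 248*sqrt(3) ≈ 14814.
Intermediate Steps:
p(u, B) = u*(-3 + B) (p(u, B) = (-3 + B)*u = u*(-3 + B))
Z(h) = -13 (Z(h) = -9 - 4 = -13)
N(t, y) = sqrt(6 + 6*y) (N(t, y) = sqrt(((-(-3 - 2))*y + y) + 6) = sqrt(((-1*(-5))*y + y) + 6) = sqrt((5*y + y) + 6) = sqrt(6*y + 6) = sqrt(6 + 6*y))
124*(116 + N(Z(4), 1)) = 124*(116 + sqrt(6 + 6*1)) = 124*(116 + sqrt(6 + 6)) = 124*(116 + sqrt(12)) = 124*(116 + 2*sqrt(3)) = 14384 + 248*sqrt(3)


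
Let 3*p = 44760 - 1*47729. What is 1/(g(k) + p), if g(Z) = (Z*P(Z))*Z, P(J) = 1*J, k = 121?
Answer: 3/5311714 ≈ 5.6479e-7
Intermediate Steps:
P(J) = J
p = -2969/3 (p = (44760 - 1*47729)/3 = (44760 - 47729)/3 = (⅓)*(-2969) = -2969/3 ≈ -989.67)
g(Z) = Z³ (g(Z) = (Z*Z)*Z = Z²*Z = Z³)
1/(g(k) + p) = 1/(121³ - 2969/3) = 1/(1771561 - 2969/3) = 1/(5311714/3) = 3/5311714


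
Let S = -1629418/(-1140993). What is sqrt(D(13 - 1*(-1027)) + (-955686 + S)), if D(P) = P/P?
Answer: I*sqrt(2821249474524051)/54333 ≈ 977.59*I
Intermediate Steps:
S = 232774/162999 (S = -1629418*(-1/1140993) = 232774/162999 ≈ 1.4281)
D(P) = 1
sqrt(D(13 - 1*(-1027)) + (-955686 + S)) = sqrt(1 + (-955686 + 232774/162999)) = sqrt(1 - 155775629540/162999) = sqrt(-155775466541/162999) = I*sqrt(2821249474524051)/54333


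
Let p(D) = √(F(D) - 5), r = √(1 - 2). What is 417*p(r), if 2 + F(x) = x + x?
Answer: 417*√(-7 + 2*I) ≈ 156.06 + 1114.3*I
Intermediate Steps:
r = I (r = √(-1) = I ≈ 1.0*I)
F(x) = -2 + 2*x (F(x) = -2 + (x + x) = -2 + 2*x)
p(D) = √(-7 + 2*D) (p(D) = √((-2 + 2*D) - 5) = √(-7 + 2*D))
417*p(r) = 417*√(-7 + 2*I)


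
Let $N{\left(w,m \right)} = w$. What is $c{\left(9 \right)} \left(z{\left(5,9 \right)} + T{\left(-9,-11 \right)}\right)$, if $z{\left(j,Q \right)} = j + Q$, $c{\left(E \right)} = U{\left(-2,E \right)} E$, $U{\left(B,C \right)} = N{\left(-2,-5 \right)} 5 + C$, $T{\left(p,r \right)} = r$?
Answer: $-27$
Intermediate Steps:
$U{\left(B,C \right)} = -10 + C$ ($U{\left(B,C \right)} = \left(-2\right) 5 + C = -10 + C$)
$c{\left(E \right)} = E \left(-10 + E\right)$ ($c{\left(E \right)} = \left(-10 + E\right) E = E \left(-10 + E\right)$)
$z{\left(j,Q \right)} = Q + j$
$c{\left(9 \right)} \left(z{\left(5,9 \right)} + T{\left(-9,-11 \right)}\right) = 9 \left(-10 + 9\right) \left(\left(9 + 5\right) - 11\right) = 9 \left(-1\right) \left(14 - 11\right) = \left(-9\right) 3 = -27$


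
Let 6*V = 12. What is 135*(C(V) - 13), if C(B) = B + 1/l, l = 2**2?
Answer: -5805/4 ≈ -1451.3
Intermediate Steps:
V = 2 (V = (1/6)*12 = 2)
l = 4
C(B) = 1/4 + B (C(B) = B + 1/4 = 1/4 + B)
135*(C(V) - 13) = 135*((1/4 + 2) - 13) = 135*(9/4 - 13) = 135*(-43/4) = -5805/4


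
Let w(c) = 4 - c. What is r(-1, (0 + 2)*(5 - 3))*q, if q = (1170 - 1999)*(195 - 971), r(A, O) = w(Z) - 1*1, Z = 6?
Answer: -1929912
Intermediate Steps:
r(A, O) = -3 (r(A, O) = (4 - 1*6) - 1*1 = (4 - 6) - 1 = -2 - 1 = -3)
q = 643304 (q = -829*(-776) = 643304)
r(-1, (0 + 2)*(5 - 3))*q = -3*643304 = -1929912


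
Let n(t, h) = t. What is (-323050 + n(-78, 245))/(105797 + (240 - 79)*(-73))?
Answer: -80782/23511 ≈ -3.4359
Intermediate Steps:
(-323050 + n(-78, 245))/(105797 + (240 - 79)*(-73)) = (-323050 - 78)/(105797 + (240 - 79)*(-73)) = -323128/(105797 + 161*(-73)) = -323128/(105797 - 11753) = -323128/94044 = -323128*1/94044 = -80782/23511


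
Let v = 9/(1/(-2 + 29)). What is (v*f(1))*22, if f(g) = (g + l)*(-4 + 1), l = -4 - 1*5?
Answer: 128304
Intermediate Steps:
l = -9 (l = -4 - 5 = -9)
f(g) = 27 - 3*g (f(g) = (g - 9)*(-4 + 1) = (-9 + g)*(-3) = 27 - 3*g)
v = 243 (v = 9/(1/27) = 9*27 = 243)
(v*f(1))*22 = (243*(27 - 3*1))*22 = (243*(27 - 3))*22 = (243*24)*22 = 5832*22 = 128304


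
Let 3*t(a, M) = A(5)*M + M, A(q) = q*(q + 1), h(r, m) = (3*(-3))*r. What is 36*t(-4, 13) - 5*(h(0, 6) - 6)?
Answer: 4866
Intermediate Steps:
h(r, m) = -9*r
A(q) = q*(1 + q)
t(a, M) = 31*M/3 (t(a, M) = ((5*(1 + 5))*M + M)/3 = ((5*6)*M + M)/3 = (30*M + M)/3 = (31*M)/3 = 31*M/3)
36*t(-4, 13) - 5*(h(0, 6) - 6) = 36*((31/3)*13) - 5*(-9*0 - 6) = 36*(403/3) - 5*(0 - 6) = 4836 - 5*(-6) = 4836 + 30 = 4866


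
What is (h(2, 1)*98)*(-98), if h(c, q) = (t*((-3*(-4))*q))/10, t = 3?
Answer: -172872/5 ≈ -34574.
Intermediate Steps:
h(c, q) = 18*q/5 (h(c, q) = (3*((-3*(-4))*q))/10 = (3*(12*q))*(1/10) = (36*q)*(1/10) = 18*q/5)
(h(2, 1)*98)*(-98) = (((18/5)*1)*98)*(-98) = ((18/5)*98)*(-98) = (1764/5)*(-98) = -172872/5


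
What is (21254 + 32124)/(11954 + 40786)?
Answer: 26689/26370 ≈ 1.0121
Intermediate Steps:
(21254 + 32124)/(11954 + 40786) = 53378/52740 = 53378*(1/52740) = 26689/26370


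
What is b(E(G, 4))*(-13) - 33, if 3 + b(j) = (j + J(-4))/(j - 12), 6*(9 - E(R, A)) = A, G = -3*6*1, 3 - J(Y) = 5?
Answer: 313/11 ≈ 28.455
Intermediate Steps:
J(Y) = -2 (J(Y) = 3 - 1*5 = 3 - 5 = -2)
G = -18 (G = -18*1 = -18)
E(R, A) = 9 - A/6
b(j) = -3 + (-2 + j)/(-12 + j) (b(j) = -3 + (j - 2)/(j - 12) = -3 + (-2 + j)/(-12 + j))
b(E(G, 4))*(-13) - 33 = (2*(17 - (9 - ⅙*4))/(-12 + (9 - ⅙*4)))*(-13) - 33 = (2*(17 - (9 - ⅔))/(-12 + (9 - ⅔)))*(-13) - 33 = (2*(17 - 1*25/3)/(-12 + 25/3))*(-13) - 33 = (2*(17 - 25/3)/(-11/3))*(-13) - 33 = (2*(-3/11)*(26/3))*(-13) - 33 = -52/11*(-13) - 33 = 676/11 - 33 = 313/11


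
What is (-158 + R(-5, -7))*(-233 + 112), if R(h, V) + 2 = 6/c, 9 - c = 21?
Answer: 38841/2 ≈ 19421.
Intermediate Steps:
c = -12 (c = 9 - 1*21 = 9 - 21 = -12)
R(h, V) = -5/2 (R(h, V) = -2 + 6/(-12) = -2 + 6*(-1/12) = -2 - 1/2 = -5/2)
(-158 + R(-5, -7))*(-233 + 112) = (-158 - 5/2)*(-233 + 112) = -321/2*(-121) = 38841/2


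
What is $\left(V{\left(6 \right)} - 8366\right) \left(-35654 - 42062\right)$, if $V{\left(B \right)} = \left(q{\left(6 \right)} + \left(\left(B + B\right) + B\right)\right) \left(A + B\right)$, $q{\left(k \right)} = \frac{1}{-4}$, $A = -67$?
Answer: $734319055$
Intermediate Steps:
$q{\left(k \right)} = - \frac{1}{4}$
$V{\left(B \right)} = \left(-67 + B\right) \left(- \frac{1}{4} + 3 B\right)$ ($V{\left(B \right)} = \left(- \frac{1}{4} + \left(\left(B + B\right) + B\right)\right) \left(-67 + B\right) = \left(- \frac{1}{4} + \left(2 B + B\right)\right) \left(-67 + B\right) = \left(- \frac{1}{4} + 3 B\right) \left(-67 + B\right) = \left(-67 + B\right) \left(- \frac{1}{4} + 3 B\right)$)
$\left(V{\left(6 \right)} - 8366\right) \left(-35654 - 42062\right) = \left(\left(\frac{67}{4} + 3 \cdot 6^{2} - \frac{2415}{2}\right) - 8366\right) \left(-35654 - 42062\right) = \left(\left(\frac{67}{4} + 3 \cdot 36 - \frac{2415}{2}\right) - 8366\right) \left(-77716\right) = \left(\left(\frac{67}{4} + 108 - \frac{2415}{2}\right) - 8366\right) \left(-77716\right) = \left(- \frac{4331}{4} - 8366\right) \left(-77716\right) = \left(- \frac{37795}{4}\right) \left(-77716\right) = 734319055$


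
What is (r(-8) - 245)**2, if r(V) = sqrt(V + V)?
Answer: 60009 - 1960*I ≈ 60009.0 - 1960.0*I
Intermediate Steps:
r(V) = sqrt(2)*sqrt(V) (r(V) = sqrt(2*V) = sqrt(2)*sqrt(V))
(r(-8) - 245)**2 = (sqrt(2)*sqrt(-8) - 245)**2 = (sqrt(2)*(2*I*sqrt(2)) - 245)**2 = (4*I - 245)**2 = (-245 + 4*I)**2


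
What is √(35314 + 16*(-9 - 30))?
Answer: √34690 ≈ 186.25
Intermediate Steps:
√(35314 + 16*(-9 - 30)) = √(35314 + 16*(-39)) = √(35314 - 624) = √34690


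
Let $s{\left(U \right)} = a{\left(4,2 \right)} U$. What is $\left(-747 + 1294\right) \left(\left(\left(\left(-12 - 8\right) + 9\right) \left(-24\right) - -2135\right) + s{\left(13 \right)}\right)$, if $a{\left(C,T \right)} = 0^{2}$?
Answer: $1312253$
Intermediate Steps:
$a{\left(C,T \right)} = 0$
$s{\left(U \right)} = 0$ ($s{\left(U \right)} = 0 U = 0$)
$\left(-747 + 1294\right) \left(\left(\left(\left(-12 - 8\right) + 9\right) \left(-24\right) - -2135\right) + s{\left(13 \right)}\right) = \left(-747 + 1294\right) \left(\left(\left(\left(-12 - 8\right) + 9\right) \left(-24\right) - -2135\right) + 0\right) = 547 \left(\left(\left(\left(-12 - 8\right) + 9\right) \left(-24\right) + 2135\right) + 0\right) = 547 \left(\left(\left(-20 + 9\right) \left(-24\right) + 2135\right) + 0\right) = 547 \left(\left(\left(-11\right) \left(-24\right) + 2135\right) + 0\right) = 547 \left(\left(264 + 2135\right) + 0\right) = 547 \left(2399 + 0\right) = 547 \cdot 2399 = 1312253$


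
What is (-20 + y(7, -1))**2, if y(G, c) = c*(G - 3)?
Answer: 576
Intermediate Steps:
y(G, c) = c*(-3 + G)
(-20 + y(7, -1))**2 = (-20 - (-3 + 7))**2 = (-20 - 1*4)**2 = (-20 - 4)**2 = (-24)**2 = 576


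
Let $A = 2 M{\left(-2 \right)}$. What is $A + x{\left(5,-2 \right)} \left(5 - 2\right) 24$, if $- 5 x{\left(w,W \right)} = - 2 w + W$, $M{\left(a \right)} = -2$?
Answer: $\frac{844}{5} \approx 168.8$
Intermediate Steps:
$x{\left(w,W \right)} = - \frac{W}{5} + \frac{2 w}{5}$ ($x{\left(w,W \right)} = - \frac{- 2 w + W}{5} = - \frac{W - 2 w}{5} = - \frac{W}{5} + \frac{2 w}{5}$)
$A = -4$ ($A = 2 \left(-2\right) = -4$)
$A + x{\left(5,-2 \right)} \left(5 - 2\right) 24 = -4 + \left(\left(- \frac{1}{5}\right) \left(-2\right) + \frac{2}{5} \cdot 5\right) \left(5 - 2\right) 24 = -4 + \left(\frac{2}{5} + 2\right) 3 \cdot 24 = -4 + \frac{12}{5} \cdot 3 \cdot 24 = -4 + \frac{36}{5} \cdot 24 = -4 + \frac{864}{5} = \frac{844}{5}$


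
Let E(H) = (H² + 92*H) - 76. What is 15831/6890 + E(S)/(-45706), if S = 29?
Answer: 174979579/78728585 ≈ 2.2226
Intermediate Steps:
E(H) = -76 + H² + 92*H
15831/6890 + E(S)/(-45706) = 15831/6890 + (-76 + 29² + 92*29)/(-45706) = 15831*(1/6890) + (-76 + 841 + 2668)*(-1/45706) = 15831/6890 + 3433*(-1/45706) = 15831/6890 - 3433/45706 = 174979579/78728585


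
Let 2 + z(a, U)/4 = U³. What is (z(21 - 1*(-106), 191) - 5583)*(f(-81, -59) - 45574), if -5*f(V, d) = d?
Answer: -6348156950223/5 ≈ -1.2696e+12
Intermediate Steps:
z(a, U) = -8 + 4*U³
f(V, d) = -d/5
(z(21 - 1*(-106), 191) - 5583)*(f(-81, -59) - 45574) = ((-8 + 4*191³) - 5583)*(-⅕*(-59) - 45574) = ((-8 + 4*6967871) - 5583)*(59/5 - 45574) = ((-8 + 27871484) - 5583)*(-227811/5) = (27871476 - 5583)*(-227811/5) = 27865893*(-227811/5) = -6348156950223/5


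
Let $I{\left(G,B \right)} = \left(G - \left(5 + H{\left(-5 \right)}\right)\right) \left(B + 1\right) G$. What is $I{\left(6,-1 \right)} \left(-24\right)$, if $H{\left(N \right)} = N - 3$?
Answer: $0$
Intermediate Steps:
$H{\left(N \right)} = -3 + N$
$I{\left(G,B \right)} = G \left(1 + B\right) \left(3 + G\right)$ ($I{\left(G,B \right)} = \left(G - -3\right) \left(B + 1\right) G = \left(G - -3\right) \left(1 + B\right) G = \left(G + \left(-5 + 8\right)\right) \left(1 + B\right) G = \left(G + 3\right) \left(1 + B\right) G = \left(3 + G\right) \left(1 + B\right) G = \left(1 + B\right) \left(3 + G\right) G = G \left(1 + B\right) \left(3 + G\right)$)
$I{\left(6,-1 \right)} \left(-24\right) = 6 \left(3 + 6 + 3 \left(-1\right) - 6\right) \left(-24\right) = 6 \left(3 + 6 - 3 - 6\right) \left(-24\right) = 6 \cdot 0 \left(-24\right) = 0 \left(-24\right) = 0$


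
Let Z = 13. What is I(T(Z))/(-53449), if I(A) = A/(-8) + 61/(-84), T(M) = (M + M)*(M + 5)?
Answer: 4975/4489716 ≈ 0.0011081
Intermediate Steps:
T(M) = 2*M*(5 + M) (T(M) = (2*M)*(5 + M) = 2*M*(5 + M))
I(A) = -61/84 - A/8 (I(A) = A*(-⅛) + 61*(-1/84) = -A/8 - 61/84 = -61/84 - A/8)
I(T(Z))/(-53449) = (-61/84 - 13*(5 + 13)/4)/(-53449) = (-61/84 - 13*18/4)*(-1/53449) = (-61/84 - ⅛*468)*(-1/53449) = (-61/84 - 117/2)*(-1/53449) = -4975/84*(-1/53449) = 4975/4489716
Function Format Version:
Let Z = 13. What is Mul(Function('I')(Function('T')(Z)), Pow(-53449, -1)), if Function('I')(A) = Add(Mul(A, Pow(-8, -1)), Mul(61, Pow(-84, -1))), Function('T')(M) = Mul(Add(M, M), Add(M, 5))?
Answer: Rational(4975, 4489716) ≈ 0.0011081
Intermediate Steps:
Function('T')(M) = Mul(2, M, Add(5, M)) (Function('T')(M) = Mul(Mul(2, M), Add(5, M)) = Mul(2, M, Add(5, M)))
Function('I')(A) = Add(Rational(-61, 84), Mul(Rational(-1, 8), A)) (Function('I')(A) = Add(Mul(A, Rational(-1, 8)), Mul(61, Rational(-1, 84))) = Add(Mul(Rational(-1, 8), A), Rational(-61, 84)) = Add(Rational(-61, 84), Mul(Rational(-1, 8), A)))
Mul(Function('I')(Function('T')(Z)), Pow(-53449, -1)) = Mul(Add(Rational(-61, 84), Mul(Rational(-1, 8), Mul(2, 13, Add(5, 13)))), Pow(-53449, -1)) = Mul(Add(Rational(-61, 84), Mul(Rational(-1, 8), Mul(2, 13, 18))), Rational(-1, 53449)) = Mul(Add(Rational(-61, 84), Mul(Rational(-1, 8), 468)), Rational(-1, 53449)) = Mul(Add(Rational(-61, 84), Rational(-117, 2)), Rational(-1, 53449)) = Mul(Rational(-4975, 84), Rational(-1, 53449)) = Rational(4975, 4489716)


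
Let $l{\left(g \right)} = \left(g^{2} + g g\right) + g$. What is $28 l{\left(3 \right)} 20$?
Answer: $11760$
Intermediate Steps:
$l{\left(g \right)} = g + 2 g^{2}$ ($l{\left(g \right)} = \left(g^{2} + g^{2}\right) + g = 2 g^{2} + g = g + 2 g^{2}$)
$28 l{\left(3 \right)} 20 = 28 \cdot 3 \left(1 + 2 \cdot 3\right) 20 = 28 \cdot 3 \left(1 + 6\right) 20 = 28 \cdot 3 \cdot 7 \cdot 20 = 28 \cdot 21 \cdot 20 = 588 \cdot 20 = 11760$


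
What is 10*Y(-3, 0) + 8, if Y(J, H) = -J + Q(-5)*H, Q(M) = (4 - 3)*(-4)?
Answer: 38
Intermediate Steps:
Q(M) = -4 (Q(M) = 1*(-4) = -4)
Y(J, H) = -J - 4*H
10*Y(-3, 0) + 8 = 10*(-1*(-3) - 4*0) + 8 = 10*(3 + 0) + 8 = 10*3 + 8 = 30 + 8 = 38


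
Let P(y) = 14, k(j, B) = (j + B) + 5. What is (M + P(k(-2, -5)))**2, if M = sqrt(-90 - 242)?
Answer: -136 + 56*I*sqrt(83) ≈ -136.0 + 510.18*I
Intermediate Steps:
k(j, B) = 5 + B + j (k(j, B) = (B + j) + 5 = 5 + B + j)
M = 2*I*sqrt(83) (M = sqrt(-332) = 2*I*sqrt(83) ≈ 18.221*I)
(M + P(k(-2, -5)))**2 = (2*I*sqrt(83) + 14)**2 = (14 + 2*I*sqrt(83))**2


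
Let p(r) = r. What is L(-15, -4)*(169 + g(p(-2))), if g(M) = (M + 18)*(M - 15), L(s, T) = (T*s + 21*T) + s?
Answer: 4017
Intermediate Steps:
L(s, T) = s + 21*T + T*s (L(s, T) = (21*T + T*s) + s = s + 21*T + T*s)
g(M) = (-15 + M)*(18 + M) (g(M) = (18 + M)*(-15 + M) = (-15 + M)*(18 + M))
L(-15, -4)*(169 + g(p(-2))) = (-15 + 21*(-4) - 4*(-15))*(169 + (-270 + (-2)**2 + 3*(-2))) = (-15 - 84 + 60)*(169 + (-270 + 4 - 6)) = -39*(169 - 272) = -39*(-103) = 4017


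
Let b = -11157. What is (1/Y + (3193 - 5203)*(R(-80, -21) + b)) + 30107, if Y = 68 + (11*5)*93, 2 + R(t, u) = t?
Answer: 117242035952/5183 ≈ 2.2620e+7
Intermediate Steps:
R(t, u) = -2 + t
Y = 5183 (Y = 68 + 55*93 = 68 + 5115 = 5183)
(1/Y + (3193 - 5203)*(R(-80, -21) + b)) + 30107 = (1/5183 + (3193 - 5203)*((-2 - 80) - 11157)) + 30107 = (1/5183 - 2010*(-82 - 11157)) + 30107 = (1/5183 - 2010*(-11239)) + 30107 = (1/5183 + 22590390) + 30107 = 117085991371/5183 + 30107 = 117242035952/5183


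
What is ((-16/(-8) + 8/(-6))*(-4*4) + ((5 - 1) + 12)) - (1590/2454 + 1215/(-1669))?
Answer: 11085886/2047863 ≈ 5.4134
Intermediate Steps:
((-16/(-8) + 8/(-6))*(-4*4) + ((5 - 1) + 12)) - (1590/2454 + 1215/(-1669)) = ((-16*(-⅛) + 8*(-⅙))*(-16) + (4 + 12)) - (1590*(1/2454) + 1215*(-1/1669)) = ((2 - 4/3)*(-16) + 16) - (265/409 - 1215/1669) = ((⅔)*(-16) + 16) - 1*(-54650/682621) = (-32/3 + 16) + 54650/682621 = 16/3 + 54650/682621 = 11085886/2047863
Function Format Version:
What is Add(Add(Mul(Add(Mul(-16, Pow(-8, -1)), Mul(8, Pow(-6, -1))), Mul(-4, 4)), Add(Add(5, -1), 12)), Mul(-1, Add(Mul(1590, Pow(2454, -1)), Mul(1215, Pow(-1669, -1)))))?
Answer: Rational(11085886, 2047863) ≈ 5.4134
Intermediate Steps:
Add(Add(Mul(Add(Mul(-16, Pow(-8, -1)), Mul(8, Pow(-6, -1))), Mul(-4, 4)), Add(Add(5, -1), 12)), Mul(-1, Add(Mul(1590, Pow(2454, -1)), Mul(1215, Pow(-1669, -1))))) = Add(Add(Mul(Add(Mul(-16, Rational(-1, 8)), Mul(8, Rational(-1, 6))), -16), Add(4, 12)), Mul(-1, Add(Mul(1590, Rational(1, 2454)), Mul(1215, Rational(-1, 1669))))) = Add(Add(Mul(Add(2, Rational(-4, 3)), -16), 16), Mul(-1, Add(Rational(265, 409), Rational(-1215, 1669)))) = Add(Add(Mul(Rational(2, 3), -16), 16), Mul(-1, Rational(-54650, 682621))) = Add(Add(Rational(-32, 3), 16), Rational(54650, 682621)) = Add(Rational(16, 3), Rational(54650, 682621)) = Rational(11085886, 2047863)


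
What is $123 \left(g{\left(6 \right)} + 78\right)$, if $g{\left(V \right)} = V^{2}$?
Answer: $14022$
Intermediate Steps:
$123 \left(g{\left(6 \right)} + 78\right) = 123 \left(6^{2} + 78\right) = 123 \left(36 + 78\right) = 123 \cdot 114 = 14022$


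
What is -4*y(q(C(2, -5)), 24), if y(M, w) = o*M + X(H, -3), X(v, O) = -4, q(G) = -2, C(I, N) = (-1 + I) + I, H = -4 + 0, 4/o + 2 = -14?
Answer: 14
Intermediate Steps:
o = -¼ (o = 4/(-2 - 14) = 4/(-16) = 4*(-1/16) = -¼ ≈ -0.25000)
H = -4
C(I, N) = -1 + 2*I
y(M, w) = -4 - M/4 (y(M, w) = -M/4 - 4 = -4 - M/4)
-4*y(q(C(2, -5)), 24) = -4*(-4 - ¼*(-2)) = -4*(-4 + ½) = -4*(-7/2) = 14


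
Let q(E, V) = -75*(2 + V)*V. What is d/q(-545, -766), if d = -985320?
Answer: 8211/365765 ≈ 0.022449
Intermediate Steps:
q(E, V) = -75*V*(2 + V)
d/q(-545, -766) = -985320*1/(57450*(2 - 766)) = -985320/((-75*(-766)*(-764))) = -985320/(-43891800) = -985320*(-1/43891800) = 8211/365765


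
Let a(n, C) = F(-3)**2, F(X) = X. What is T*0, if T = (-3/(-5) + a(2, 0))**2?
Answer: 0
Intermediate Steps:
a(n, C) = 9 (a(n, C) = (-3)**2 = 9)
T = 2304/25 (T = (-3/(-5) + 9)**2 = (-3*(-1/5) + 9)**2 = (3/5 + 9)**2 = (48/5)**2 = 2304/25 ≈ 92.160)
T*0 = (2304/25)*0 = 0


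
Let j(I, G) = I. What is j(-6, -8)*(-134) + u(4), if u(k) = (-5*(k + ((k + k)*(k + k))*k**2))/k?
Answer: -481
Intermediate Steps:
u(k) = (-20*k**4 - 5*k)/k (u(k) = (-5*(k + ((2*k)*(2*k))*k**2))/k = (-5*(k + (4*k**2)*k**2))/k = (-5*(k + 4*k**4))/k = (-20*k**4 - 5*k)/k)
j(-6, -8)*(-134) + u(4) = -6*(-134) + (-5 - 20*4**3) = 804 + (-5 - 20*64) = 804 + (-5 - 1280) = 804 - 1285 = -481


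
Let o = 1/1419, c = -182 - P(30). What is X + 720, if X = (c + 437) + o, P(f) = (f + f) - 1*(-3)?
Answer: 1294129/1419 ≈ 912.00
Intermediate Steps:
P(f) = 3 + 2*f (P(f) = 2*f + 3 = 3 + 2*f)
c = -245 (c = -182 - (3 + 2*30) = -182 - (3 + 60) = -182 - 1*63 = -182 - 63 = -245)
o = 1/1419 ≈ 0.00070472
X = 272449/1419 (X = (-245 + 437) + 1/1419 = 192 + 1/1419 = 272449/1419 ≈ 192.00)
X + 720 = 272449/1419 + 720 = 1294129/1419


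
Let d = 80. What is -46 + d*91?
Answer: 7234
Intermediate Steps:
-46 + d*91 = -46 + 80*91 = -46 + 7280 = 7234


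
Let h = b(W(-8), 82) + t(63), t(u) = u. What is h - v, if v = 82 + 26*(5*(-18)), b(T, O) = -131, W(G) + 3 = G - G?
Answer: 2190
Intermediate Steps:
W(G) = -3 (W(G) = -3 + (G - G) = -3 + 0 = -3)
h = -68 (h = -131 + 63 = -68)
v = -2258 (v = 82 + 26*(-90) = 82 - 2340 = -2258)
h - v = -68 - 1*(-2258) = -68 + 2258 = 2190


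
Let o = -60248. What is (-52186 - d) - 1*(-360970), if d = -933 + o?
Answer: 369965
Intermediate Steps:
d = -61181 (d = -933 - 60248 = -61181)
(-52186 - d) - 1*(-360970) = (-52186 - 1*(-61181)) - 1*(-360970) = (-52186 + 61181) + 360970 = 8995 + 360970 = 369965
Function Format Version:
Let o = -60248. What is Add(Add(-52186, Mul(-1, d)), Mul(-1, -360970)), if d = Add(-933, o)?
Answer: 369965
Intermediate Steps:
d = -61181 (d = Add(-933, -60248) = -61181)
Add(Add(-52186, Mul(-1, d)), Mul(-1, -360970)) = Add(Add(-52186, Mul(-1, -61181)), Mul(-1, -360970)) = Add(Add(-52186, 61181), 360970) = Add(8995, 360970) = 369965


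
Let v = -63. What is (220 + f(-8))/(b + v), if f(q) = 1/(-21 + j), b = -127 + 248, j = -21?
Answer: 9239/2436 ≈ 3.7927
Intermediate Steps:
b = 121
f(q) = -1/42 (f(q) = 1/(-21 - 21) = 1/(-42) = -1/42)
(220 + f(-8))/(b + v) = (220 - 1/42)/(121 - 63) = (9239/42)/58 = (9239/42)*(1/58) = 9239/2436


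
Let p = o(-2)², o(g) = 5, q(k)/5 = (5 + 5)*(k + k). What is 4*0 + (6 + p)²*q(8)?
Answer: 768800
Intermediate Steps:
q(k) = 100*k (q(k) = 5*((5 + 5)*(k + k)) = 5*(10*(2*k)) = 5*(20*k) = 100*k)
p = 25 (p = 5² = 25)
4*0 + (6 + p)²*q(8) = 4*0 + (6 + 25)²*(100*8) = 0 + 31²*800 = 0 + 961*800 = 0 + 768800 = 768800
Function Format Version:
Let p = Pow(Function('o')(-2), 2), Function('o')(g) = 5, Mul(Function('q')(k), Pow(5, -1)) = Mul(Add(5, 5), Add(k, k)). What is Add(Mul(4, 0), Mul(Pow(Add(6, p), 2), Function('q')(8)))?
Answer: 768800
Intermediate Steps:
Function('q')(k) = Mul(100, k) (Function('q')(k) = Mul(5, Mul(Add(5, 5), Add(k, k))) = Mul(5, Mul(10, Mul(2, k))) = Mul(5, Mul(20, k)) = Mul(100, k))
p = 25 (p = Pow(5, 2) = 25)
Add(Mul(4, 0), Mul(Pow(Add(6, p), 2), Function('q')(8))) = Add(Mul(4, 0), Mul(Pow(Add(6, 25), 2), Mul(100, 8))) = Add(0, Mul(Pow(31, 2), 800)) = Add(0, Mul(961, 800)) = Add(0, 768800) = 768800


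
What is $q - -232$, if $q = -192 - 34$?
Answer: $6$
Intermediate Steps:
$q = -226$
$q - -232 = -226 - -232 = -226 + 232 = 6$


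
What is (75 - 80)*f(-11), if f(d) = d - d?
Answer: 0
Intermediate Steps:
f(d) = 0
(75 - 80)*f(-11) = (75 - 80)*0 = -5*0 = 0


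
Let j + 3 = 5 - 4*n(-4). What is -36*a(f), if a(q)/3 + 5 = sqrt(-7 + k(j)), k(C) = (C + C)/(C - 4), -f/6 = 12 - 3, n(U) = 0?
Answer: 540 - 324*I ≈ 540.0 - 324.0*I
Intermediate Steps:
j = 2 (j = -3 + (5 - 4*0) = -3 + (5 + 0) = -3 + 5 = 2)
f = -54 (f = -6*(12 - 3) = -6*9 = -54)
k(C) = 2*C/(-4 + C) (k(C) = (2*C)/(-4 + C) = 2*C/(-4 + C))
a(q) = -15 + 9*I (a(q) = -15 + 3*sqrt(-7 + 2*2/(-4 + 2)) = -15 + 3*sqrt(-7 + 2*2/(-2)) = -15 + 3*sqrt(-7 + 2*2*(-1/2)) = -15 + 3*sqrt(-7 - 2) = -15 + 3*sqrt(-9) = -15 + 3*(3*I) = -15 + 9*I)
-36*a(f) = -36*(-15 + 9*I) = 540 - 324*I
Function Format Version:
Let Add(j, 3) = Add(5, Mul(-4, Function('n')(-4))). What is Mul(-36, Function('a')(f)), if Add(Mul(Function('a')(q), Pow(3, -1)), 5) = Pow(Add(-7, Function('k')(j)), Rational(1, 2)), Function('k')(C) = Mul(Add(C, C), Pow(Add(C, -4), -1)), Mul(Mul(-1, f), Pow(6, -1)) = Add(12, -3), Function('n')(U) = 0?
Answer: Add(540, Mul(-324, I)) ≈ Add(540.00, Mul(-324.00, I))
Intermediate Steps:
j = 2 (j = Add(-3, Add(5, Mul(-4, 0))) = Add(-3, Add(5, 0)) = Add(-3, 5) = 2)
f = -54 (f = Mul(-6, Add(12, -3)) = Mul(-6, 9) = -54)
Function('k')(C) = Mul(2, C, Pow(Add(-4, C), -1)) (Function('k')(C) = Mul(Mul(2, C), Pow(Add(-4, C), -1)) = Mul(2, C, Pow(Add(-4, C), -1)))
Function('a')(q) = Add(-15, Mul(9, I)) (Function('a')(q) = Add(-15, Mul(3, Pow(Add(-7, Mul(2, 2, Pow(Add(-4, 2), -1))), Rational(1, 2)))) = Add(-15, Mul(3, Pow(Add(-7, Mul(2, 2, Pow(-2, -1))), Rational(1, 2)))) = Add(-15, Mul(3, Pow(Add(-7, Mul(2, 2, Rational(-1, 2))), Rational(1, 2)))) = Add(-15, Mul(3, Pow(Add(-7, -2), Rational(1, 2)))) = Add(-15, Mul(3, Pow(-9, Rational(1, 2)))) = Add(-15, Mul(3, Mul(3, I))) = Add(-15, Mul(9, I)))
Mul(-36, Function('a')(f)) = Mul(-36, Add(-15, Mul(9, I))) = Add(540, Mul(-324, I))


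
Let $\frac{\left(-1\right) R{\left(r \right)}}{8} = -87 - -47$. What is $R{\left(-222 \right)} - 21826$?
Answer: $-21506$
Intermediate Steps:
$R{\left(r \right)} = 320$ ($R{\left(r \right)} = - 8 \left(-87 - -47\right) = - 8 \left(-87 + 47\right) = \left(-8\right) \left(-40\right) = 320$)
$R{\left(-222 \right)} - 21826 = 320 - 21826 = -21506$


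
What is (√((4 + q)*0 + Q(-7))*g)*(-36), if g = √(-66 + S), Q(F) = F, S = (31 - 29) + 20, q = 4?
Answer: 72*√77 ≈ 631.80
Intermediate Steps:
S = 22 (S = 2 + 20 = 22)
g = 2*I*√11 (g = √(-66 + 22) = √(-44) = 2*I*√11 ≈ 6.6332*I)
(√((4 + q)*0 + Q(-7))*g)*(-36) = (√((4 + 4)*0 - 7)*(2*I*√11))*(-36) = (√(8*0 - 7)*(2*I*√11))*(-36) = (√(0 - 7)*(2*I*√11))*(-36) = (√(-7)*(2*I*√11))*(-36) = ((I*√7)*(2*I*√11))*(-36) = -2*√77*(-36) = 72*√77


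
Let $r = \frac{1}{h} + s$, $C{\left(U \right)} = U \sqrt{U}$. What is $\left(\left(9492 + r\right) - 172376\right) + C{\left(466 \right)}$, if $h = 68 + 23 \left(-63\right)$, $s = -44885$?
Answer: $- \frac{286928990}{1381} + 466 \sqrt{466} \approx -1.9771 \cdot 10^{5}$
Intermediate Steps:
$h = -1381$ ($h = 68 - 1449 = -1381$)
$C{\left(U \right)} = U^{\frac{3}{2}}$
$r = - \frac{61986186}{1381}$ ($r = \frac{1}{-1381} - 44885 = - \frac{1}{1381} - 44885 = - \frac{61986186}{1381} \approx -44885.0$)
$\left(\left(9492 + r\right) - 172376\right) + C{\left(466 \right)} = \left(\left(9492 - \frac{61986186}{1381}\right) - 172376\right) + 466^{\frac{3}{2}} = \left(- \frac{48877734}{1381} - 172376\right) + 466 \sqrt{466} = - \frac{286928990}{1381} + 466 \sqrt{466}$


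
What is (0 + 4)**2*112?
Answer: 1792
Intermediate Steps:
(0 + 4)**2*112 = 4**2*112 = 16*112 = 1792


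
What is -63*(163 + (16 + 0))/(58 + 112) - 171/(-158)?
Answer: -438174/6715 ≈ -65.253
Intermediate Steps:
-63*(163 + (16 + 0))/(58 + 112) - 171/(-158) = -63/(170/(163 + 16)) - 171*(-1/158) = -63/(170/179) + 171/158 = -63/(170*(1/179)) + 171/158 = -63/170/179 + 171/158 = -63*179/170 + 171/158 = -11277/170 + 171/158 = -438174/6715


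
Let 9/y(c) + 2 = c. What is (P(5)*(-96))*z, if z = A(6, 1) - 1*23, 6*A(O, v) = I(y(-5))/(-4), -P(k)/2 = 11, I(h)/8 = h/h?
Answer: -49280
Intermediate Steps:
y(c) = 9/(-2 + c)
I(h) = 8 (I(h) = 8*(h/h) = 8*1 = 8)
P(k) = -22 (P(k) = -2*11 = -22)
A(O, v) = -⅓ (A(O, v) = (8/(-4))/6 = (8*(-¼))/6 = (⅙)*(-2) = -⅓)
z = -70/3 (z = -⅓ - 1*23 = -⅓ - 23 = -70/3 ≈ -23.333)
(P(5)*(-96))*z = -22*(-96)*(-70/3) = 2112*(-70/3) = -49280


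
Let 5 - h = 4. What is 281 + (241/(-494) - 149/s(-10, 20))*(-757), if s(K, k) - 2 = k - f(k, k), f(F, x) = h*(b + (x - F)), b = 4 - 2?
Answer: 31072381/4940 ≈ 6290.0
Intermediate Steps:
h = 1 (h = 5 - 1*4 = 5 - 4 = 1)
b = 2
f(F, x) = 2 + x - F (f(F, x) = 1*(2 + (x - F)) = 1*(2 + x - F) = 2 + x - F)
s(K, k) = k (s(K, k) = 2 + (k - (2 + k - k)) = 2 + (k - 1*2) = 2 + (k - 2) = 2 + (-2 + k) = k)
281 + (241/(-494) - 149/s(-10, 20))*(-757) = 281 + (241/(-494) - 149/20)*(-757) = 281 + (241*(-1/494) - 149*1/20)*(-757) = 281 + (-241/494 - 149/20)*(-757) = 281 - 39213/4940*(-757) = 281 + 29684241/4940 = 31072381/4940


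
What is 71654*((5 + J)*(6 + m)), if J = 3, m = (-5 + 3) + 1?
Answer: 2866160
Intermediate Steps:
m = -1 (m = -2 + 1 = -1)
71654*((5 + J)*(6 + m)) = 71654*((5 + 3)*(6 - 1)) = 71654*(8*5) = 71654*40 = 2866160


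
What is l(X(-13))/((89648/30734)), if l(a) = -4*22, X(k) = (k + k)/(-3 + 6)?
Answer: -169037/5603 ≈ -30.169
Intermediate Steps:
X(k) = 2*k/3 (X(k) = (2*k)/3 = (2*k)*(⅓) = 2*k/3)
l(a) = -88
l(X(-13))/((89648/30734)) = -88/(89648/30734) = -88/(89648*(1/30734)) = -88/44824/15367 = -88*15367/44824 = -169037/5603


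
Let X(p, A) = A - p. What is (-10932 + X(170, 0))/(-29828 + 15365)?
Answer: 11102/14463 ≈ 0.76761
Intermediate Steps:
(-10932 + X(170, 0))/(-29828 + 15365) = (-10932 + (0 - 1*170))/(-29828 + 15365) = (-10932 + (0 - 170))/(-14463) = (-10932 - 170)*(-1/14463) = -11102*(-1/14463) = 11102/14463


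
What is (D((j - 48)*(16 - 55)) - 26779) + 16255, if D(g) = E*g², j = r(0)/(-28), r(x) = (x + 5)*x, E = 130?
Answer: 455559396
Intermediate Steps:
r(x) = x*(5 + x) (r(x) = (5 + x)*x = x*(5 + x))
j = 0 (j = (0*(5 + 0))/(-28) = (0*5)*(-1/28) = 0*(-1/28) = 0)
D(g) = 130*g²
(D((j - 48)*(16 - 55)) - 26779) + 16255 = (130*((0 - 48)*(16 - 55))² - 26779) + 16255 = (130*(-48*(-39))² - 26779) + 16255 = (130*1872² - 26779) + 16255 = (130*3504384 - 26779) + 16255 = (455569920 - 26779) + 16255 = 455543141 + 16255 = 455559396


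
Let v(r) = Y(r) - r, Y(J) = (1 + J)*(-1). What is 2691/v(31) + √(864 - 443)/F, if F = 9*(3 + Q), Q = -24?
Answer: -299/7 - √421/189 ≈ -42.823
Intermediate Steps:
Y(J) = -1 - J
F = -189 (F = 9*(3 - 24) = 9*(-21) = -189)
v(r) = -1 - 2*r (v(r) = (-1 - r) - r = -1 - 2*r)
2691/v(31) + √(864 - 443)/F = 2691/(-1 - 2*31) + √(864 - 443)/(-189) = 2691/(-1 - 62) + √421*(-1/189) = 2691/(-63) - √421/189 = 2691*(-1/63) - √421/189 = -299/7 - √421/189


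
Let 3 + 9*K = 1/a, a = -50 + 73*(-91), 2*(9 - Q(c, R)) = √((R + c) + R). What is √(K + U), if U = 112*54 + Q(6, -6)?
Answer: √(9767374105188 - 806332482*I*√6)/40158 ≈ 77.825 - 0.0078686*I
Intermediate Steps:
Q(c, R) = 9 - √(c + 2*R)/2 (Q(c, R) = 9 - √((R + c) + R)/2 = 9 - √(c + 2*R)/2)
a = -6693 (a = -50 - 6643 = -6693)
U = 6057 - I*√6/2 (U = 112*54 + (9 - √(6 + 2*(-6))/2) = 6048 + (9 - √(6 - 12)/2) = 6048 + (9 - I*√6/2) = 6057 - I*√6/2 ≈ 6057.0 - 1.2247*I)
K = -20080/60237 (K = -⅓ + (⅑)/(-6693) = -⅓ + (⅑)*(-1/6693) = -⅓ - 1/60237 = -20080/60237 ≈ -0.33335)
√(K + U) = √(-20080/60237 + (6057 - I*√6/2)) = √(364835429/60237 - I*√6/2)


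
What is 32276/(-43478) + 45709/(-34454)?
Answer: -1549686603/748995506 ≈ -2.0690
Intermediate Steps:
32276/(-43478) + 45709/(-34454) = 32276*(-1/43478) + 45709*(-1/34454) = -16138/21739 - 45709/34454 = -1549686603/748995506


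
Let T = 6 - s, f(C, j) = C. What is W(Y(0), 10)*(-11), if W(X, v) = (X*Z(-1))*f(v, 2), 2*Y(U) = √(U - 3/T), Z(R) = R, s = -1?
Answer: 55*I*√21/7 ≈ 36.006*I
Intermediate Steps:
T = 7 (T = 6 - 1*(-1) = 6 + 1 = 7)
Y(U) = √(-3/7 + U)/2 (Y(U) = √(U - 3/7)/2 = √(-3/7 + U)/2)
W(X, v) = -X*v (W(X, v) = (X*(-1))*v = (-X)*v = -X*v)
W(Y(0), 10)*(-11) = -1*√(-21 + 49*0)/14*10*(-11) = -1*√(-21 + 0)/14*10*(-11) = -1*√(-21)/14*10*(-11) = -1*(I*√21)/14*10*(-11) = -1*I*√21/14*10*(-11) = -5*I*√21/7*(-11) = 55*I*√21/7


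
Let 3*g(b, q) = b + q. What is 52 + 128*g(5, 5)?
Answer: 1436/3 ≈ 478.67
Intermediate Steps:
g(b, q) = b/3 + q/3 (g(b, q) = (b + q)/3 = b/3 + q/3)
52 + 128*g(5, 5) = 52 + 128*((1/3)*5 + (1/3)*5) = 52 + 128*(5/3 + 5/3) = 52 + 128*(10/3) = 52 + 1280/3 = 1436/3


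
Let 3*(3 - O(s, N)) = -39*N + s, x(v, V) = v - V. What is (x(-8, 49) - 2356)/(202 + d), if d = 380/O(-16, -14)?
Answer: -1257173/104102 ≈ -12.076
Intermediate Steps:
O(s, N) = 3 + 13*N - s/3 (O(s, N) = 3 - (-39*N + s)/3 = 3 - (s - 39*N)/3 = 3 + (13*N - s/3) = 3 + 13*N - s/3)
d = -1140/521 (d = 380/(3 + 13*(-14) - ⅓*(-16)) = 380/(3 - 182 + 16/3) = 380/(-521/3) = 380*(-3/521) = -1140/521 ≈ -2.1881)
(x(-8, 49) - 2356)/(202 + d) = ((-8 - 1*49) - 2356)/(202 - 1140/521) = ((-8 - 49) - 2356)/(104102/521) = (-57 - 2356)*(521/104102) = -2413*521/104102 = -1257173/104102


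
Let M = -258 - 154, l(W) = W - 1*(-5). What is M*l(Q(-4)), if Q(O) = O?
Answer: -412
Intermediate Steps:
l(W) = 5 + W (l(W) = W + 5 = 5 + W)
M = -412
M*l(Q(-4)) = -412*(5 - 4) = -412*1 = -412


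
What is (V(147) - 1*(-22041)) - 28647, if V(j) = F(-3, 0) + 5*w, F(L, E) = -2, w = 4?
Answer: -6588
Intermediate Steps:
V(j) = 18 (V(j) = -2 + 5*4 = -2 + 20 = 18)
(V(147) - 1*(-22041)) - 28647 = (18 - 1*(-22041)) - 28647 = (18 + 22041) - 28647 = 22059 - 28647 = -6588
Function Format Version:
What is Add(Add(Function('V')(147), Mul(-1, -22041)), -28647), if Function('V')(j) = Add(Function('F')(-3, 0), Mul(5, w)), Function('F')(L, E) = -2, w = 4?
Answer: -6588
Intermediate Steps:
Function('V')(j) = 18 (Function('V')(j) = Add(-2, Mul(5, 4)) = Add(-2, 20) = 18)
Add(Add(Function('V')(147), Mul(-1, -22041)), -28647) = Add(Add(18, Mul(-1, -22041)), -28647) = Add(Add(18, 22041), -28647) = Add(22059, -28647) = -6588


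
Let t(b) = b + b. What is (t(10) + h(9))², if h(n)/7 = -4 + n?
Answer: 3025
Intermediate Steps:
h(n) = -28 + 7*n (h(n) = 7*(-4 + n) = -28 + 7*n)
t(b) = 2*b
(t(10) + h(9))² = (2*10 + (-28 + 7*9))² = (20 + (-28 + 63))² = (20 + 35)² = 55² = 3025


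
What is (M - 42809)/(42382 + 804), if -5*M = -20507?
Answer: -96769/107965 ≈ -0.89630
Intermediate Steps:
M = 20507/5 (M = -1/5*(-20507) = 20507/5 ≈ 4101.4)
(M - 42809)/(42382 + 804) = (20507/5 - 42809)/(42382 + 804) = -193538/5/43186 = -193538/5*1/43186 = -96769/107965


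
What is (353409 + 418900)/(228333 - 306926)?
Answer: -772309/78593 ≈ -9.8267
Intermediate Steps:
(353409 + 418900)/(228333 - 306926) = 772309/(-78593) = 772309*(-1/78593) = -772309/78593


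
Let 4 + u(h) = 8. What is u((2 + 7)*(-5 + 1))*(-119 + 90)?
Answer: -116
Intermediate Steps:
u(h) = 4 (u(h) = -4 + 8 = 4)
u((2 + 7)*(-5 + 1))*(-119 + 90) = 4*(-119 + 90) = 4*(-29) = -116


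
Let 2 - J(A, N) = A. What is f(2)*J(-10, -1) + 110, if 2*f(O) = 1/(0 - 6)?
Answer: 109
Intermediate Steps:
J(A, N) = 2 - A
f(O) = -1/12 (f(O) = 1/(2*(0 - 6)) = (½)/(-6) = (½)*(-⅙) = -1/12)
f(2)*J(-10, -1) + 110 = -(2 - 1*(-10))/12 + 110 = -(2 + 10)/12 + 110 = -1/12*12 + 110 = -1 + 110 = 109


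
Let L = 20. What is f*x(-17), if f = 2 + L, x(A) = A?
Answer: -374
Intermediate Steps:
f = 22 (f = 2 + 20 = 22)
f*x(-17) = 22*(-17) = -374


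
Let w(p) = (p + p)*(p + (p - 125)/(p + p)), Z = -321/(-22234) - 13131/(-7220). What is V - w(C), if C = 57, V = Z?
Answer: -515955142063/80264740 ≈ -6428.2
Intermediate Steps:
Z = 147136137/80264740 (Z = -321*(-1/22234) - 13131*(-1/7220) = 321/22234 + 13131/7220 = 147136137/80264740 ≈ 1.8331)
V = 147136137/80264740 ≈ 1.8331
w(p) = 2*p*(p + (-125 + p)/(2*p)) (w(p) = (2*p)*(p + (-125 + p)/((2*p))) = (2*p)*(p + (-125 + p)*(1/(2*p))) = (2*p)*(p + (-125 + p)/(2*p)) = 2*p*(p + (-125 + p)/(2*p)))
V - w(C) = 147136137/80264740 - (-125 + 57 + 2*57**2) = 147136137/80264740 - (-125 + 57 + 2*3249) = 147136137/80264740 - (-125 + 57 + 6498) = 147136137/80264740 - 1*6430 = 147136137/80264740 - 6430 = -515955142063/80264740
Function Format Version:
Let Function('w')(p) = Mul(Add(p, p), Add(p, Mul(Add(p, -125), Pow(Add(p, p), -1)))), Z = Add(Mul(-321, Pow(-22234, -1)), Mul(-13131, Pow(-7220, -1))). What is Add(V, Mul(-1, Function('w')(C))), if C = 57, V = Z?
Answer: Rational(-515955142063, 80264740) ≈ -6428.2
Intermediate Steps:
Z = Rational(147136137, 80264740) (Z = Add(Mul(-321, Rational(-1, 22234)), Mul(-13131, Rational(-1, 7220))) = Add(Rational(321, 22234), Rational(13131, 7220)) = Rational(147136137, 80264740) ≈ 1.8331)
V = Rational(147136137, 80264740) ≈ 1.8331
Function('w')(p) = Mul(2, p, Add(p, Mul(Rational(1, 2), Pow(p, -1), Add(-125, p)))) (Function('w')(p) = Mul(Mul(2, p), Add(p, Mul(Add(-125, p), Pow(Mul(2, p), -1)))) = Mul(Mul(2, p), Add(p, Mul(Add(-125, p), Mul(Rational(1, 2), Pow(p, -1))))) = Mul(Mul(2, p), Add(p, Mul(Rational(1, 2), Pow(p, -1), Add(-125, p)))) = Mul(2, p, Add(p, Mul(Rational(1, 2), Pow(p, -1), Add(-125, p)))))
Add(V, Mul(-1, Function('w')(C))) = Add(Rational(147136137, 80264740), Mul(-1, Add(-125, 57, Mul(2, Pow(57, 2))))) = Add(Rational(147136137, 80264740), Mul(-1, Add(-125, 57, Mul(2, 3249)))) = Add(Rational(147136137, 80264740), Mul(-1, Add(-125, 57, 6498))) = Add(Rational(147136137, 80264740), Mul(-1, 6430)) = Add(Rational(147136137, 80264740), -6430) = Rational(-515955142063, 80264740)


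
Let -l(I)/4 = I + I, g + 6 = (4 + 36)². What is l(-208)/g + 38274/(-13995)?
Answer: -6286846/3718005 ≈ -1.6909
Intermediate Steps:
g = 1594 (g = -6 + (4 + 36)² = -6 + 40² = -6 + 1600 = 1594)
l(I) = -8*I (l(I) = -4*(I + I) = -8*I)
l(-208)/g + 38274/(-13995) = -8*(-208)/1594 + 38274/(-13995) = 1664*(1/1594) + 38274*(-1/13995) = 832/797 - 12758/4665 = -6286846/3718005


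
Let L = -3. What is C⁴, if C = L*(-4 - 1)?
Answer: 50625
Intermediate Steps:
C = 15 (C = -3*(-4 - 1) = -3*(-5) = 15)
C⁴ = 15⁴ = 50625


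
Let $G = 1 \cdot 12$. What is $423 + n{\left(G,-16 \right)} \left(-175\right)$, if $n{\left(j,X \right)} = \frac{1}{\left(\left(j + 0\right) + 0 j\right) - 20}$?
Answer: $\frac{3559}{8} \approx 444.88$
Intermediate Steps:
$G = 12$
$n{\left(j,X \right)} = \frac{1}{-20 + j}$ ($n{\left(j,X \right)} = \frac{1}{\left(j + 0\right) - 20} = \frac{1}{j - 20} = \frac{1}{-20 + j}$)
$423 + n{\left(G,-16 \right)} \left(-175\right) = 423 + \frac{1}{-20 + 12} \left(-175\right) = 423 + \frac{1}{-8} \left(-175\right) = 423 - - \frac{175}{8} = 423 + \frac{175}{8} = \frac{3559}{8}$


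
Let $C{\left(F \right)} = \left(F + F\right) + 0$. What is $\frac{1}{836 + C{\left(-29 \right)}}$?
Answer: $\frac{1}{778} \approx 0.0012853$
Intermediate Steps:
$C{\left(F \right)} = 2 F$ ($C{\left(F \right)} = 2 F + 0 = 2 F$)
$\frac{1}{836 + C{\left(-29 \right)}} = \frac{1}{836 + 2 \left(-29\right)} = \frac{1}{836 - 58} = \frac{1}{778}$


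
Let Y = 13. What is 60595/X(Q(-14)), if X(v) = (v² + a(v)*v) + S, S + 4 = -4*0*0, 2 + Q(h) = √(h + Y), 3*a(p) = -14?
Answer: 4544625/1301 + 4726410*I/1301 ≈ 3493.2 + 3632.9*I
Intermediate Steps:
a(p) = -14/3 (a(p) = (⅓)*(-14) = -14/3)
Q(h) = -2 + √(13 + h) (Q(h) = -2 + √(h + 13) = -2 + √(13 + h))
S = -4 (S = -4 - 4*0*0 = -4 + 0*0 = -4 + 0 = -4)
X(v) = -4 + v² - 14*v/3 (X(v) = (v² - 14*v/3) - 4 = -4 + v² - 14*v/3)
60595/X(Q(-14)) = 60595/(-4 + (-2 + √(13 - 14))² - 14*(-2 + √(13 - 14))/3) = 60595/(-4 + (-2 + √(-1))² - 14*(-2 + √(-1))/3) = 60595/(-4 + (-2 + I)² - 14*(-2 + I)/3) = 60595/(-4 + (-2 + I)² + (28/3 - 14*I/3)) = 60595/(16/3 + (-2 + I)² - 14*I/3)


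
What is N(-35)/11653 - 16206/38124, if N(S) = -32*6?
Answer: -32694721/74043162 ≈ -0.44156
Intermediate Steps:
N(S) = -192
N(-35)/11653 - 16206/38124 = -192/11653 - 16206/38124 = -192*1/11653 - 16206*1/38124 = -192/11653 - 2701/6354 = -32694721/74043162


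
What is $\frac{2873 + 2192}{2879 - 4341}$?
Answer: $- \frac{5065}{1462} \approx -3.4644$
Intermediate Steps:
$\frac{2873 + 2192}{2879 - 4341} = \frac{5065}{-1462} = 5065 \left(- \frac{1}{1462}\right) = - \frac{5065}{1462}$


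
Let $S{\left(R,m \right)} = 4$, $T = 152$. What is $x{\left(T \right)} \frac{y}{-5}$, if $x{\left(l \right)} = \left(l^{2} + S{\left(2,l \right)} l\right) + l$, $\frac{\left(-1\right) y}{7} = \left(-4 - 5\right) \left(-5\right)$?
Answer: $1503432$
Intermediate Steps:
$y = -315$ ($y = - 7 \left(-4 - 5\right) \left(-5\right) = - 7 \left(\left(-9\right) \left(-5\right)\right) = \left(-7\right) 45 = -315$)
$x{\left(l \right)} = l^{2} + 5 l$ ($x{\left(l \right)} = \left(l^{2} + 4 l\right) + l = l^{2} + 5 l$)
$x{\left(T \right)} \frac{y}{-5} = 152 \left(5 + 152\right) \left(- \frac{315}{-5}\right) = 152 \cdot 157 \left(\left(-315\right) \left(- \frac{1}{5}\right)\right) = 23864 \cdot 63 = 1503432$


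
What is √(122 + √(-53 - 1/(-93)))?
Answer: √(1055178 + 744*I*√7161)/93 ≈ 11.05 + 0.32938*I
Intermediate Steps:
√(122 + √(-53 - 1/(-93))) = √(122 + √(-53 - 1*(-1/93))) = √(122 + √(-53 + 1/93)) = √(122 + √(-4928/93)) = √(122 + 8*I*√7161/93)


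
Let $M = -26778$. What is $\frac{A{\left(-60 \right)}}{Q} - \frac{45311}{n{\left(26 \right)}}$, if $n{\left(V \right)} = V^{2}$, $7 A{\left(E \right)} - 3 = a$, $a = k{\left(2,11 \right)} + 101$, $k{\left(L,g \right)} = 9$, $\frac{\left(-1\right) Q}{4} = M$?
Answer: $- \frac{8493346609}{126713496} \approx -67.028$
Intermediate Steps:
$Q = 107112$ ($Q = \left(-4\right) \left(-26778\right) = 107112$)
$a = 110$ ($a = 9 + 101 = 110$)
$A{\left(E \right)} = \frac{113}{7}$ ($A{\left(E \right)} = \frac{3}{7} + \frac{1}{7} \cdot 110 = \frac{3}{7} + \frac{110}{7} = \frac{113}{7}$)
$\frac{A{\left(-60 \right)}}{Q} - \frac{45311}{n{\left(26 \right)}} = \frac{113}{7 \cdot 107112} - \frac{45311}{26^{2}} = \frac{113}{7} \cdot \frac{1}{107112} - \frac{45311}{676} = \frac{113}{749784} - \frac{45311}{676} = - \frac{8493346609}{126713496}$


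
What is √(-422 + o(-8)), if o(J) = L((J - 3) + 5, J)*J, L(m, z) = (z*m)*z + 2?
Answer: √2634 ≈ 51.323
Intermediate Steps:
L(m, z) = 2 + m*z² (L(m, z) = (m*z)*z + 2 = m*z² + 2 = 2 + m*z²)
o(J) = J*(2 + J²*(2 + J)) (o(J) = (2 + ((J - 3) + 5)*J²)*J = (2 + ((-3 + J) + 5)*J²)*J = (2 + (2 + J)*J²)*J = (2 + J²*(2 + J))*J = J*(2 + J²*(2 + J)))
√(-422 + o(-8)) = √(-422 - 8*(2 + (-8)²*(2 - 8))) = √(-422 - 8*(2 + 64*(-6))) = √(-422 - 8*(2 - 384)) = √(-422 - 8*(-382)) = √(-422 + 3056) = √2634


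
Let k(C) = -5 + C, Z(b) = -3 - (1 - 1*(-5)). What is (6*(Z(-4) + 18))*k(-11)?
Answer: -864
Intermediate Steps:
Z(b) = -9 (Z(b) = -3 - (1 + 5) = -3 - 1*6 = -3 - 6 = -9)
(6*(Z(-4) + 18))*k(-11) = (6*(-9 + 18))*(-5 - 11) = (6*9)*(-16) = 54*(-16) = -864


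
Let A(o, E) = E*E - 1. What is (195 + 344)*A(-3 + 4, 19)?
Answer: 194040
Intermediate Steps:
A(o, E) = -1 + E² (A(o, E) = E² - 1 = -1 + E²)
(195 + 344)*A(-3 + 4, 19) = (195 + 344)*(-1 + 19²) = 539*(-1 + 361) = 539*360 = 194040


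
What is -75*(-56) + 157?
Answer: 4357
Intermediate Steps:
-75*(-56) + 157 = 4200 + 157 = 4357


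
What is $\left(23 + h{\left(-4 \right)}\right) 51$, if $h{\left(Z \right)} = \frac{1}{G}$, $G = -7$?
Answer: $\frac{8160}{7} \approx 1165.7$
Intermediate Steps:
$h{\left(Z \right)} = - \frac{1}{7}$ ($h{\left(Z \right)} = \frac{1}{-7} = - \frac{1}{7}$)
$\left(23 + h{\left(-4 \right)}\right) 51 = \left(23 - \frac{1}{7}\right) 51 = \frac{160}{7} \cdot 51 = \frac{8160}{7}$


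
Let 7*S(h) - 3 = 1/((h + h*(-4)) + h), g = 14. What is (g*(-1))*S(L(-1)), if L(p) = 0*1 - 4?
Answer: -25/4 ≈ -6.2500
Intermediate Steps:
L(p) = -4 (L(p) = 0 - 4 = -4)
S(h) = 3/7 - 1/(14*h) (S(h) = 3/7 + 1/(7*((h + h*(-4)) + h)) = 3/7 + 1/(7*((h - 4*h) + h)) = 3/7 + 1/(7*(-3*h + h)) = 3/7 + 1/(7*((-2*h))) = 3/7 + (-1/(2*h))/7 = 3/7 - 1/(14*h))
(g*(-1))*S(L(-1)) = (14*(-1))*((1/14)*(-1 + 6*(-4))/(-4)) = -(-1)*(-1 - 24)/4 = -(-1)*(-25)/4 = -14*25/56 = -25/4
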